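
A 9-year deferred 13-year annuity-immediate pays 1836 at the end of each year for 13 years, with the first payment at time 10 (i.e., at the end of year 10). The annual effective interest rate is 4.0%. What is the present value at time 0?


PV at time 9 of the 13-year annuity-immediate:
a_n = 1836 * (1-(1+0.04)^(-13))/0.04 = 18333.6494
Discount back 9 years to time 0:
PV = 18333.6494 * (1+0.04)^(-9)
= 18333.6494 * 0.702587
= 12880.9789


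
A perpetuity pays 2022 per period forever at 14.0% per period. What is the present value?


PV = PMT / i
= 2022 / 0.14
= 14442.8571


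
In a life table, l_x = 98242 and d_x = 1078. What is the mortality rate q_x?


q_x = d_x / l_x
= 1078 / 98242
= 0.011


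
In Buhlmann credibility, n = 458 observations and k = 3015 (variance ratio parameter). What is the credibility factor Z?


Z = n / (n + k)
= 458 / (458 + 3015)
= 458 / 3473
= 0.1319


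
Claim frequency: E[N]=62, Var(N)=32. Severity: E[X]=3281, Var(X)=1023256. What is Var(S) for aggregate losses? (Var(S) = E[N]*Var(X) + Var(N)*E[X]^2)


Var(S) = E[N]*Var(X) + Var(N)*E[X]^2
= 62*1023256 + 32*3281^2
= 63441872 + 344478752
= 4.0792e+08


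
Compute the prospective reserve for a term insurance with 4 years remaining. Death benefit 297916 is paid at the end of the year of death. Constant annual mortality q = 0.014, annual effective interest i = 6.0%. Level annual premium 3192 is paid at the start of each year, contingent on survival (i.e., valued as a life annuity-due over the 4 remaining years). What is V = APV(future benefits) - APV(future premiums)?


v = 1/(1+i) = 0.943396
APV(future benefits) per unit = sum_{k=0}^{3} k_p_x * q * v^(k+1) = 0.047551
APV(future benefits) = 297916 * 0.047551 = 14166.1893
Life annuity-due factor ä_{x:4} = sum_{k=0}^{3} k_p_x * v^k = 3.600286
APV(future premiums) = 3192 * 3.600286 = 11492.1139
V = 14166.1893 - 11492.1139
= 2674.0753


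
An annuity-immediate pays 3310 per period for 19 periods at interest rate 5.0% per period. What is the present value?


PV = PMT * (1 - (1+i)^(-n)) / i
= 3310 * (1 - (1+0.05)^(-19)) / 0.05
= 3310 * (1 - 0.395734) / 0.05
= 3310 * 12.085321
= 40002.412


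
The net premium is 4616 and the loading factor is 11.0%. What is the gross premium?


Gross = net * (1 + loading)
= 4616 * (1 + 0.11)
= 4616 * 1.11
= 5123.76


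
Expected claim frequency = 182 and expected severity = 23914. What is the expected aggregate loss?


E[S] = E[N] * E[X]
= 182 * 23914
= 4.3523e+06


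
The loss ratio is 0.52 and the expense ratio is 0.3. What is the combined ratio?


Combined ratio = loss ratio + expense ratio
= 0.52 + 0.3
= 0.82


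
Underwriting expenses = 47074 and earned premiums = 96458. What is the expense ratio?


Expense ratio = expenses / premiums
= 47074 / 96458
= 0.488


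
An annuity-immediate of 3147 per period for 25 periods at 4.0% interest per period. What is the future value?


FV = PMT * ((1+i)^n - 1) / i
= 3147 * ((1.04)^25 - 1) / 0.04
= 3147 * (2.665836 - 1) / 0.04
= 131059.6734


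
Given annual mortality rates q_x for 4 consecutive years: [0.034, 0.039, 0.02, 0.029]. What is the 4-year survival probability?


p_k = 1 - q_k for each year
Survival = product of (1 - q_k)
= 0.966 * 0.961 * 0.98 * 0.971
= 0.8834


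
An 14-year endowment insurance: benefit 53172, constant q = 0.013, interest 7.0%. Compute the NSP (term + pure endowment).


Term component = 5638.9916
Pure endowment = 14_p_x * v^14 * benefit = 0.832607 * 0.387817 * 53172 = 17169.2074
NSP = 22808.199


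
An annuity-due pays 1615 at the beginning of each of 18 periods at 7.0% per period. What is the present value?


PV_due = PMT * (1-(1+i)^(-n))/i * (1+i)
PV_immediate = 16245.4254
PV_due = 16245.4254 * 1.07
= 17382.6051


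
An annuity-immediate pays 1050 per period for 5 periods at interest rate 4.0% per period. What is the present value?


PV = PMT * (1 - (1+i)^(-n)) / i
= 1050 * (1 - (1+0.04)^(-5)) / 0.04
= 1050 * (1 - 0.821927) / 0.04
= 1050 * 4.451822
= 4674.4134


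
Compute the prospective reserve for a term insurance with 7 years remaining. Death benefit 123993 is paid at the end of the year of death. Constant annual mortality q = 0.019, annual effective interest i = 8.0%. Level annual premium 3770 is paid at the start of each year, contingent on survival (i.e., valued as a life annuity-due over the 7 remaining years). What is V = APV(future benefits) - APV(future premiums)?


v = 1/(1+i) = 0.925926
APV(future benefits) per unit = sum_{k=0}^{6} k_p_x * q * v^(k+1) = 0.094007
APV(future benefits) = 123993 * 0.094007 = 11656.2548
Life annuity-due factor ä_{x:7} = sum_{k=0}^{6} k_p_x * v^k = 5.343576
APV(future premiums) = 3770 * 5.343576 = 20145.2828
V = 11656.2548 - 20145.2828
= -8489.028


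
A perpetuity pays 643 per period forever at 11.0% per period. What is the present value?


PV = PMT / i
= 643 / 0.11
= 5845.4545


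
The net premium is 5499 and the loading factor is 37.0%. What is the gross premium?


Gross = net * (1 + loading)
= 5499 * (1 + 0.37)
= 5499 * 1.37
= 7533.63


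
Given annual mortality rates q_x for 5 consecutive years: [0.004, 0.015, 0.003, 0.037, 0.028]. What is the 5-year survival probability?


p_k = 1 - q_k for each year
Survival = product of (1 - q_k)
= 0.996 * 0.985 * 0.997 * 0.963 * 0.972
= 0.9156


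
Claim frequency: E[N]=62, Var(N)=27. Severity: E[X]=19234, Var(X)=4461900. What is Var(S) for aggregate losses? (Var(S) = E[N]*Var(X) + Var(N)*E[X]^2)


Var(S) = E[N]*Var(X) + Var(N)*E[X]^2
= 62*4461900 + 27*19234^2
= 276637800 + 9988562412
= 1.0265e+10


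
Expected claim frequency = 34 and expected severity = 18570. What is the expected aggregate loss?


E[S] = E[N] * E[X]
= 34 * 18570
= 631380


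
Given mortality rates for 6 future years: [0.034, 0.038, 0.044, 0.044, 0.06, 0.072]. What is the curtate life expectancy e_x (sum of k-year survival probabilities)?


e_x = sum_{k=1}^{n} k_p_x
k_p_x values:
  1_p_x = 0.966
  2_p_x = 0.929292
  3_p_x = 0.888403
  4_p_x = 0.849313
  5_p_x = 0.798355
  6_p_x = 0.740873
e_x = 5.1722


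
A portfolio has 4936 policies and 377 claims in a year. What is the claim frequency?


frequency = claims / policies
= 377 / 4936
= 0.0764


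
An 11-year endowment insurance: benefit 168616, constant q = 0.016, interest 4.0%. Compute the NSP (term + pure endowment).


Term component = 21969.4357
Pure endowment = 11_p_x * v^11 * benefit = 0.837425 * 0.649581 * 168616 = 91722.9751
NSP = 113692.4108


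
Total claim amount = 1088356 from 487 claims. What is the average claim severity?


severity = total / number
= 1088356 / 487
= 2234.8172


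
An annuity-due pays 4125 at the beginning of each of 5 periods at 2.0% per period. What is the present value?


PV_due = PMT * (1-(1+i)^(-n))/i * (1+i)
PV_immediate = 19443.0205
PV_due = 19443.0205 * 1.02
= 19831.8809


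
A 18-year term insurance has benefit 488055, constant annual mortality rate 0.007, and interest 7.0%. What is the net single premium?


NSP = benefit * sum_{k=0}^{n-1} k_p_x * q * v^(k+1)
With constant q=0.007, v=0.934579
Sum = 0.067207
NSP = 488055 * 0.067207
= 32800.7356


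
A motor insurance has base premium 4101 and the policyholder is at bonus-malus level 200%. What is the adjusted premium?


adjusted = base * BM_level / 100
= 4101 * 200 / 100
= 4101 * 2.0
= 8202.0


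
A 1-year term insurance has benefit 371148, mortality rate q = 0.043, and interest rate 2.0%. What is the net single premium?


NSP = benefit * q * v
v = 1/(1+i) = 0.980392
NSP = 371148 * 0.043 * 0.980392
= 15646.4353


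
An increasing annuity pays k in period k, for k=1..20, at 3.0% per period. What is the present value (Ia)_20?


(Ia)_n = sum_{k=1}^{n} k * v^k, v = 1/(1+i)
v = 0.970874
Sum computed term by term:
(Ia)_20 = 141.6761


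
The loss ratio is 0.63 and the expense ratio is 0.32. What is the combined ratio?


Combined ratio = loss ratio + expense ratio
= 0.63 + 0.32
= 0.95


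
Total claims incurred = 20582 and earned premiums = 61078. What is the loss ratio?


Loss ratio = claims / premiums
= 20582 / 61078
= 0.337


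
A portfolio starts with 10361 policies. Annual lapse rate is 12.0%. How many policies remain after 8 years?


remaining = initial * (1 - lapse)^years
= 10361 * (1 - 0.12)^8
= 10361 * 0.359635
= 3726.1733


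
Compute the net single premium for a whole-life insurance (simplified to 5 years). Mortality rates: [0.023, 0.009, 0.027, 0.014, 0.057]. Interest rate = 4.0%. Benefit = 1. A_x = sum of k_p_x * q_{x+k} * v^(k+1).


v = 0.961538
Year 0: k_p_x=1.0, q=0.023, term=0.022115
Year 1: k_p_x=0.977, q=0.009, term=0.00813
Year 2: k_p_x=0.968207, q=0.027, term=0.02324
Year 3: k_p_x=0.942065, q=0.014, term=0.011274
Year 4: k_p_x=0.928876, q=0.057, term=0.043518
A_x = 0.1083


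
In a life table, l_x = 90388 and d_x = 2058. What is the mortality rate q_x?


q_x = d_x / l_x
= 2058 / 90388
= 0.0228


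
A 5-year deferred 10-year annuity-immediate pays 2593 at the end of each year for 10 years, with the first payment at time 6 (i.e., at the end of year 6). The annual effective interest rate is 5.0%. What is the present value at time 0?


PV at time 5 of the 10-year annuity-immediate:
a_n = 2593 * (1-(1+0.05)^(-10))/0.05 = 20022.4587
Discount back 5 years to time 0:
PV = 20022.4587 * (1+0.05)^(-5)
= 20022.4587 * 0.783526
= 15688.1203


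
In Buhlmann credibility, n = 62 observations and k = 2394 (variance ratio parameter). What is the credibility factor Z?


Z = n / (n + k)
= 62 / (62 + 2394)
= 62 / 2456
= 0.0252


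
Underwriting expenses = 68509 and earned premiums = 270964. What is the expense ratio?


Expense ratio = expenses / premiums
= 68509 / 270964
= 0.2528


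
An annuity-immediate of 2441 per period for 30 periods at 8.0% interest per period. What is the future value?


FV = PMT * ((1+i)^n - 1) / i
= 2441 * ((1.08)^30 - 1) / 0.08
= 2441 * (10.062657 - 1) / 0.08
= 276524.3183


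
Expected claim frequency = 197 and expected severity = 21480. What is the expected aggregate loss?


E[S] = E[N] * E[X]
= 197 * 21480
= 4.2316e+06


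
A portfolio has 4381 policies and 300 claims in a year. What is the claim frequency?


frequency = claims / policies
= 300 / 4381
= 0.0685


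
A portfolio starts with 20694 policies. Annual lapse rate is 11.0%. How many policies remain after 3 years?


remaining = initial * (1 - lapse)^years
= 20694 * (1 - 0.11)^3
= 20694 * 0.704969
= 14588.6285


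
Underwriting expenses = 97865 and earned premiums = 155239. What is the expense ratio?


Expense ratio = expenses / premiums
= 97865 / 155239
= 0.6304


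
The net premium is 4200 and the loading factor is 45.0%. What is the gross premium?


Gross = net * (1 + loading)
= 4200 * (1 + 0.45)
= 4200 * 1.45
= 6090.0


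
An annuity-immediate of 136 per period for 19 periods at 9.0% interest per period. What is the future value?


FV = PMT * ((1+i)^n - 1) / i
= 136 * ((1.09)^19 - 1) / 0.09
= 136 * (5.141661 - 1) / 0.09
= 6258.5103


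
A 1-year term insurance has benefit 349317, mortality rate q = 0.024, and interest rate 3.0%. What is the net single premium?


NSP = benefit * q * v
v = 1/(1+i) = 0.970874
NSP = 349317 * 0.024 * 0.970874
= 8139.4252


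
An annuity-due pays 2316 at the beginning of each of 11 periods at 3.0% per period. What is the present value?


PV_due = PMT * (1-(1+i)^(-n))/i * (1+i)
PV_immediate = 21429.0774
PV_due = 21429.0774 * 1.03
= 22071.9498


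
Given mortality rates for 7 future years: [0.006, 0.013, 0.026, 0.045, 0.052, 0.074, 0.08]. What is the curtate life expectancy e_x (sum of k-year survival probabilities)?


e_x = sum_{k=1}^{n} k_p_x
k_p_x values:
  1_p_x = 0.994
  2_p_x = 0.981078
  3_p_x = 0.95557
  4_p_x = 0.912569
  5_p_x = 0.865116
  6_p_x = 0.801097
  7_p_x = 0.737009
e_x = 6.2464


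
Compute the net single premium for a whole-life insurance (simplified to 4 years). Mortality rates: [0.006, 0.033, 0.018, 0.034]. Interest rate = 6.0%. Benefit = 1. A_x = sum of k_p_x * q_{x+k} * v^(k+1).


v = 0.943396
Year 0: k_p_x=1.0, q=0.006, term=0.00566
Year 1: k_p_x=0.994, q=0.033, term=0.029194
Year 2: k_p_x=0.961198, q=0.018, term=0.014527
Year 3: k_p_x=0.943896, q=0.034, term=0.02542
A_x = 0.0748


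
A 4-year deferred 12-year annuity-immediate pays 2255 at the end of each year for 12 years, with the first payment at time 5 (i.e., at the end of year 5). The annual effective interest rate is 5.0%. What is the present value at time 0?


PV at time 4 of the 12-year annuity-immediate:
a_n = 2255 * (1-(1+0.05)^(-12))/0.05 = 19986.6324
Discount back 4 years to time 0:
PV = 19986.6324 * (1+0.05)^(-4)
= 19986.6324 * 0.822702
= 16443.052


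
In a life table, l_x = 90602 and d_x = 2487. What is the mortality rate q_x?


q_x = d_x / l_x
= 2487 / 90602
= 0.0274


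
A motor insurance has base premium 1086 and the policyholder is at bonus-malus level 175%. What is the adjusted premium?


adjusted = base * BM_level / 100
= 1086 * 175 / 100
= 1086 * 1.75
= 1900.5


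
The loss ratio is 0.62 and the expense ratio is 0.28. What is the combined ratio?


Combined ratio = loss ratio + expense ratio
= 0.62 + 0.28
= 0.9


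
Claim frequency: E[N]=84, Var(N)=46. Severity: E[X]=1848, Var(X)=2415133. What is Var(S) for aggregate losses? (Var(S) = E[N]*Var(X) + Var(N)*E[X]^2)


Var(S) = E[N]*Var(X) + Var(N)*E[X]^2
= 84*2415133 + 46*1848^2
= 202871172 + 157094784
= 3.5997e+08


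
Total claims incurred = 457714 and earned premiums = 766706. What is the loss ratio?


Loss ratio = claims / premiums
= 457714 / 766706
= 0.597


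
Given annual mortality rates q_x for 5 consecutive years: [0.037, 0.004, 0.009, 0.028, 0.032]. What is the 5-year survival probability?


p_k = 1 - q_k for each year
Survival = product of (1 - q_k)
= 0.963 * 0.996 * 0.991 * 0.972 * 0.968
= 0.8943


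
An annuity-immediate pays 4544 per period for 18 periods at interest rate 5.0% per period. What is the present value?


PV = PMT * (1 - (1+i)^(-n)) / i
= 4544 * (1 - (1+0.05)^(-18)) / 0.05
= 4544 * (1 - 0.415521) / 0.05
= 4544 * 11.689587
= 53117.4829


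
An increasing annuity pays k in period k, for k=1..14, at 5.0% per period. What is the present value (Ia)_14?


(Ia)_n = sum_{k=1}^{n} k * v^k, v = 1/(1+i)
v = 0.952381
Sum computed term by term:
(Ia)_14 = 66.4524


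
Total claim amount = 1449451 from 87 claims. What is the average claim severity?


severity = total / number
= 1449451 / 87
= 16660.3563


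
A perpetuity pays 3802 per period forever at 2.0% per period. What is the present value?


PV = PMT / i
= 3802 / 0.02
= 190100.0


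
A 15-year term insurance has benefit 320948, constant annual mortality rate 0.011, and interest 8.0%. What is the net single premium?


NSP = benefit * sum_{k=0}^{n-1} k_p_x * q * v^(k+1)
With constant q=0.011, v=0.925926
Sum = 0.088599
NSP = 320948 * 0.088599
= 28435.5721


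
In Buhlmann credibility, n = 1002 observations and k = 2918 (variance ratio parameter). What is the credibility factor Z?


Z = n / (n + k)
= 1002 / (1002 + 2918)
= 1002 / 3920
= 0.2556


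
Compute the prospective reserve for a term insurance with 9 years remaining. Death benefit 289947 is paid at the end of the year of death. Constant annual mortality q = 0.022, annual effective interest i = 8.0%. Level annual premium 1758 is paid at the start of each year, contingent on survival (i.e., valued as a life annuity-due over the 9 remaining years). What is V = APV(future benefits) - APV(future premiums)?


v = 1/(1+i) = 0.925926
APV(future benefits) per unit = sum_{k=0}^{8} k_p_x * q * v^(k+1) = 0.127366
APV(future benefits) = 289947 * 0.127366 = 36929.508
Life annuity-due factor ä_{x:9} = sum_{k=0}^{8} k_p_x * v^k = 6.252533
APV(future premiums) = 1758 * 6.252533 = 10991.9526
V = 36929.508 - 10991.9526
= 25937.5554


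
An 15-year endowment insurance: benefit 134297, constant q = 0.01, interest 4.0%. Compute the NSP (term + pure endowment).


Term component = 14032.4283
Pure endowment = 15_p_x * v^15 * benefit = 0.860058 * 0.555265 * 134297 = 64134.8585
NSP = 78167.2868


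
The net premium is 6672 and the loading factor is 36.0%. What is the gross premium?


Gross = net * (1 + loading)
= 6672 * (1 + 0.36)
= 6672 * 1.36
= 9073.92


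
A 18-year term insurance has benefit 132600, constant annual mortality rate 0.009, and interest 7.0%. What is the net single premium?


NSP = benefit * sum_{k=0}^{n-1} k_p_x * q * v^(k+1)
With constant q=0.009, v=0.934579
Sum = 0.08528
NSP = 132600 * 0.08528
= 11308.1388


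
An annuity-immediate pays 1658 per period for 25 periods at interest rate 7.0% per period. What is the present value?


PV = PMT * (1 - (1+i)^(-n)) / i
= 1658 * (1 - (1+0.07)^(-25)) / 0.07
= 1658 * (1 - 0.184249) / 0.07
= 1658 * 11.653583
= 19321.6409


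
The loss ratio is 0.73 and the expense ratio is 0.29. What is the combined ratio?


Combined ratio = loss ratio + expense ratio
= 0.73 + 0.29
= 1.02


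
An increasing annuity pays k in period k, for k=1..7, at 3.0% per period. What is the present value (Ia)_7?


(Ia)_n = sum_{k=1}^{n} k * v^k, v = 1/(1+i)
v = 0.970874
Sum computed term by term:
(Ia)_7 = 24.185


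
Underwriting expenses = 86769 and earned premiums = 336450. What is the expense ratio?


Expense ratio = expenses / premiums
= 86769 / 336450
= 0.2579


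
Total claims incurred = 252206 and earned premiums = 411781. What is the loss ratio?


Loss ratio = claims / premiums
= 252206 / 411781
= 0.6125


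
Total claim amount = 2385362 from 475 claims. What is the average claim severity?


severity = total / number
= 2385362 / 475
= 5021.8147


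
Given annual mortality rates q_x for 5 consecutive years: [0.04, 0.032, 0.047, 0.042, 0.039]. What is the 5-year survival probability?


p_k = 1 - q_k for each year
Survival = product of (1 - q_k)
= 0.96 * 0.968 * 0.953 * 0.958 * 0.961
= 0.8153


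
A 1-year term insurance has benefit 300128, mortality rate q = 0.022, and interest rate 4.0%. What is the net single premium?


NSP = benefit * q * v
v = 1/(1+i) = 0.961538
NSP = 300128 * 0.022 * 0.961538
= 6348.8615


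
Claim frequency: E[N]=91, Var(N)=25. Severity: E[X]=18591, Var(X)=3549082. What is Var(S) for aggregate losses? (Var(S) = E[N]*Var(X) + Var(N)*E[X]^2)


Var(S) = E[N]*Var(X) + Var(N)*E[X]^2
= 91*3549082 + 25*18591^2
= 322966462 + 8640632025
= 8.9636e+09


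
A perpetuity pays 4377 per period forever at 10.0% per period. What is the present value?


PV = PMT / i
= 4377 / 0.1
= 43770.0


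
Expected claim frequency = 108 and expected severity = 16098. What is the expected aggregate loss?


E[S] = E[N] * E[X]
= 108 * 16098
= 1.7386e+06


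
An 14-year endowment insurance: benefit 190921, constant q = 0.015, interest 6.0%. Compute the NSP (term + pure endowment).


Term component = 24516.0792
Pure endowment = 14_p_x * v^14 * benefit = 0.809296 * 0.442301 * 190921 = 68340.6041
NSP = 92856.6833


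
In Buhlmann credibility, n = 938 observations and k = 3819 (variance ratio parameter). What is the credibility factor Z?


Z = n / (n + k)
= 938 / (938 + 3819)
= 938 / 4757
= 0.1972


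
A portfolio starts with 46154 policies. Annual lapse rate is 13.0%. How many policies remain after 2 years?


remaining = initial * (1 - lapse)^years
= 46154 * (1 - 0.13)^2
= 46154 * 0.7569
= 34933.9626


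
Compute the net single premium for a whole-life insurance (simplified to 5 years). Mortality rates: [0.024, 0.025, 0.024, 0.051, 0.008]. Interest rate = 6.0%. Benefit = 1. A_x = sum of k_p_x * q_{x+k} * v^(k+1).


v = 0.943396
Year 0: k_p_x=1.0, q=0.024, term=0.022642
Year 1: k_p_x=0.976, q=0.025, term=0.021716
Year 2: k_p_x=0.9516, q=0.024, term=0.019176
Year 3: k_p_x=0.928762, q=0.051, term=0.037519
Year 4: k_p_x=0.881395, q=0.008, term=0.005269
A_x = 0.1063


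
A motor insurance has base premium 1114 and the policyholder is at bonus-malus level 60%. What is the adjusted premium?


adjusted = base * BM_level / 100
= 1114 * 60 / 100
= 1114 * 0.6
= 668.4


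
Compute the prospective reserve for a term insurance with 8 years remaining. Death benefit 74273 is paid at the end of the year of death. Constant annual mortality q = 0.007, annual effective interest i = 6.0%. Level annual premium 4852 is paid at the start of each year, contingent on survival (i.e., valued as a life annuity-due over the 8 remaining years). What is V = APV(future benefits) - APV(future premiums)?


v = 1/(1+i) = 0.943396
APV(future benefits) per unit = sum_{k=0}^{7} k_p_x * q * v^(k+1) = 0.042509
APV(future benefits) = 74273 * 0.042509 = 3157.2865
Life annuity-due factor ä_{x:8} = sum_{k=0}^{7} k_p_x * v^k = 6.437109
APV(future premiums) = 4852 * 6.437109 = 31232.8519
V = 3157.2865 - 31232.8519
= -28075.5654


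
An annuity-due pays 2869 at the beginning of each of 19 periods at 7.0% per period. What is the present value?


PV_due = PMT * (1-(1+i)^(-n))/i * (1+i)
PV_immediate = 29652.8228
PV_due = 29652.8228 * 1.07
= 31728.5203


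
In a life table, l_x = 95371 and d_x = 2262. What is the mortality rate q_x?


q_x = d_x / l_x
= 2262 / 95371
= 0.0237


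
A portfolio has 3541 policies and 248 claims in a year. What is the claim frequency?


frequency = claims / policies
= 248 / 3541
= 0.07


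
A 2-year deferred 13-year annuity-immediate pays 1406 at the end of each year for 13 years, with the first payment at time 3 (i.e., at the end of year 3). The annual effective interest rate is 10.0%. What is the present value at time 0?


PV at time 2 of the 13-year annuity-immediate:
a_n = 1406 * (1-(1+0.1)^(-13))/0.1 = 9987.3188
Discount back 2 years to time 0:
PV = 9987.3188 * (1+0.1)^(-2)
= 9987.3188 * 0.826446
= 8253.9825


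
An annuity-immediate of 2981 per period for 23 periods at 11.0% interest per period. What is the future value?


FV = PMT * ((1+i)^n - 1) / i
= 2981 * ((1.11)^23 - 1) / 0.11
= 2981 * (11.026267 - 1) / 0.11
= 271711.8408


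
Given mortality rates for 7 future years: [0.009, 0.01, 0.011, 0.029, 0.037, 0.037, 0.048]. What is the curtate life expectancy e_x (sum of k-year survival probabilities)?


e_x = sum_{k=1}^{n} k_p_x
k_p_x values:
  1_p_x = 0.991
  2_p_x = 0.98109
  3_p_x = 0.970298
  4_p_x = 0.942159
  5_p_x = 0.907299
  6_p_x = 0.873729
  7_p_x = 0.83179
e_x = 6.4974


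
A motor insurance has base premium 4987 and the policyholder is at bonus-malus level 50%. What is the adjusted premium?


adjusted = base * BM_level / 100
= 4987 * 50 / 100
= 4987 * 0.5
= 2493.5


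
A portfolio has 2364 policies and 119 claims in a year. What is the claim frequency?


frequency = claims / policies
= 119 / 2364
= 0.0503


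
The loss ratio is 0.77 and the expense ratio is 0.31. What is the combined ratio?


Combined ratio = loss ratio + expense ratio
= 0.77 + 0.31
= 1.08


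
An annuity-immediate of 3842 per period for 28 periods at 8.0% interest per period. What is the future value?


FV = PMT * ((1+i)^n - 1) / i
= 3842 * ((1.08)^28 - 1) / 0.08
= 3842 * (8.627106 - 1) / 0.08
= 366291.7842


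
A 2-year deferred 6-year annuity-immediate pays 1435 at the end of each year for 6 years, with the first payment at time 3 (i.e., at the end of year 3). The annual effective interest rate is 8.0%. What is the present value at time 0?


PV at time 2 of the 6-year annuity-immediate:
a_n = 1435 * (1-(1+0.08)^(-6))/0.08 = 6633.8323
Discount back 2 years to time 0:
PV = 6633.8323 * (1+0.08)^(-2)
= 6633.8323 * 0.857339
= 5687.442


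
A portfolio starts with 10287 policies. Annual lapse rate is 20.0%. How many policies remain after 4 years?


remaining = initial * (1 - lapse)^years
= 10287 * (1 - 0.2)^4
= 10287 * 0.4096
= 4213.5552


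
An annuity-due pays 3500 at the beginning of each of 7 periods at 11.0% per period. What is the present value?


PV_due = PMT * (1-(1+i)^(-n))/i * (1+i)
PV_immediate = 16492.6869
PV_due = 16492.6869 * 1.11
= 18306.8825


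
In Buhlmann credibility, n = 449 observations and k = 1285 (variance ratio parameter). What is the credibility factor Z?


Z = n / (n + k)
= 449 / (449 + 1285)
= 449 / 1734
= 0.2589


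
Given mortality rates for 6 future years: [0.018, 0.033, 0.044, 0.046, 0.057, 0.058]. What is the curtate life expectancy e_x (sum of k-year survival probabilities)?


e_x = sum_{k=1}^{n} k_p_x
k_p_x values:
  1_p_x = 0.982
  2_p_x = 0.949594
  3_p_x = 0.907812
  4_p_x = 0.866053
  5_p_x = 0.816688
  6_p_x = 0.76932
e_x = 5.2915


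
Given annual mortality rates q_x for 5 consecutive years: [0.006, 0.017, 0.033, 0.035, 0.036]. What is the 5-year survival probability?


p_k = 1 - q_k for each year
Survival = product of (1 - q_k)
= 0.994 * 0.983 * 0.967 * 0.965 * 0.964
= 0.879


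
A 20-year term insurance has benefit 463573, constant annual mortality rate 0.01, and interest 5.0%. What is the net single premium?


NSP = benefit * sum_{k=0}^{n-1} k_p_x * q * v^(k+1)
With constant q=0.01, v=0.952381
Sum = 0.11529
NSP = 463573 * 0.11529
= 53445.2908


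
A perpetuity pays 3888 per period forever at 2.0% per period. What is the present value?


PV = PMT / i
= 3888 / 0.02
= 194400.0


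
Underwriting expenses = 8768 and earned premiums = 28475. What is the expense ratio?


Expense ratio = expenses / premiums
= 8768 / 28475
= 0.3079


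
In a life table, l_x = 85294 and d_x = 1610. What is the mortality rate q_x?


q_x = d_x / l_x
= 1610 / 85294
= 0.0189


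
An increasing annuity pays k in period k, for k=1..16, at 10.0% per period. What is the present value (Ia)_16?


(Ia)_n = sum_{k=1}^{n} k * v^k, v = 1/(1+i)
v = 0.909091
Sum computed term by term:
(Ia)_16 = 51.2401


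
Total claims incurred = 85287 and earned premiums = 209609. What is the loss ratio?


Loss ratio = claims / premiums
= 85287 / 209609
= 0.4069


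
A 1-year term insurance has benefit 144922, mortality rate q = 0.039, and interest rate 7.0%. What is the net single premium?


NSP = benefit * q * v
v = 1/(1+i) = 0.934579
NSP = 144922 * 0.039 * 0.934579
= 5282.2037


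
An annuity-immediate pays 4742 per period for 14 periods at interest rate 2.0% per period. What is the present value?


PV = PMT * (1 - (1+i)^(-n)) / i
= 4742 * (1 - (1+0.02)^(-14)) / 0.02
= 4742 * (1 - 0.757875) / 0.02
= 4742 * 12.106249
= 57407.8317


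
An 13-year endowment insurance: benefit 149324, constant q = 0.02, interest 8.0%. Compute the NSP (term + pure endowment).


Term component = 21419.9921
Pure endowment = 13_p_x * v^13 * benefit = 0.769022 * 0.367698 * 149324 = 42224.0394
NSP = 63644.0315


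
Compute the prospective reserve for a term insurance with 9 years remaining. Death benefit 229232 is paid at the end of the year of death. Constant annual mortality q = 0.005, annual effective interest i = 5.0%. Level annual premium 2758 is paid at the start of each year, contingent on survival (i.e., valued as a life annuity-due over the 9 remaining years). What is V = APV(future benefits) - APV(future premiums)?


v = 1/(1+i) = 0.952381
APV(future benefits) per unit = sum_{k=0}^{8} k_p_x * q * v^(k+1) = 0.034893
APV(future benefits) = 229232 * 0.034893 = 7998.635
Life annuity-due factor ä_{x:9} = sum_{k=0}^{8} k_p_x * v^k = 7.327569
APV(future premiums) = 2758 * 7.327569 = 20209.4359
V = 7998.635 - 20209.4359
= -12210.8009


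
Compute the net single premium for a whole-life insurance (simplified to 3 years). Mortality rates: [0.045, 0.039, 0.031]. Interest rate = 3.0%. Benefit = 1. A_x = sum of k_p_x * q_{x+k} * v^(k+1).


v = 0.970874
Year 0: k_p_x=1.0, q=0.045, term=0.043689
Year 1: k_p_x=0.955, q=0.039, term=0.035107
Year 2: k_p_x=0.917755, q=0.031, term=0.026036
A_x = 0.1048


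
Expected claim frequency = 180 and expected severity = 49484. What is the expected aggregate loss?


E[S] = E[N] * E[X]
= 180 * 49484
= 8.9071e+06


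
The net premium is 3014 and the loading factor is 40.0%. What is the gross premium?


Gross = net * (1 + loading)
= 3014 * (1 + 0.4)
= 3014 * 1.4
= 4219.6


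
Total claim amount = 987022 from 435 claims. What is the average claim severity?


severity = total / number
= 987022 / 435
= 2269.0161


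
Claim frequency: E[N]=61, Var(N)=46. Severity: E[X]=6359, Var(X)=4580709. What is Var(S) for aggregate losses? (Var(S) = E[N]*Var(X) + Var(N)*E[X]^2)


Var(S) = E[N]*Var(X) + Var(N)*E[X]^2
= 61*4580709 + 46*6359^2
= 279423249 + 1860096526
= 2.1395e+09


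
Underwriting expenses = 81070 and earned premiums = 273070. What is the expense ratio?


Expense ratio = expenses / premiums
= 81070 / 273070
= 0.2969


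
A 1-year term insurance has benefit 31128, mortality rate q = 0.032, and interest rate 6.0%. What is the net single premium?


NSP = benefit * q * v
v = 1/(1+i) = 0.943396
NSP = 31128 * 0.032 * 0.943396
= 939.7132


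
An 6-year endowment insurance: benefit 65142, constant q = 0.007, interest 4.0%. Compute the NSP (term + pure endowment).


Term component = 2350.8256
Pure endowment = 6_p_x * v^6 * benefit = 0.958728 * 0.790315 * 65142 = 49357.8852
NSP = 51708.7108


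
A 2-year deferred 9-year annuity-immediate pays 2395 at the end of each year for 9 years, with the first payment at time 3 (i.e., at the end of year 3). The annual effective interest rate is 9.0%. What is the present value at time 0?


PV at time 2 of the 9-year annuity-immediate:
a_n = 2395 * (1-(1+0.09)^(-9))/0.09 = 14358.6163
Discount back 2 years to time 0:
PV = 14358.6163 * (1+0.09)^(-2)
= 14358.6163 * 0.84168
= 12085.3601


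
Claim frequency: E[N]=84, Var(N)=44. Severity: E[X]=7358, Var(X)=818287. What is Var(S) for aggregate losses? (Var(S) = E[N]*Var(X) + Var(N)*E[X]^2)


Var(S) = E[N]*Var(X) + Var(N)*E[X]^2
= 84*818287 + 44*7358^2
= 68736108 + 2382167216
= 2.4509e+09


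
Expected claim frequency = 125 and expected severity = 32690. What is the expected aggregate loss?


E[S] = E[N] * E[X]
= 125 * 32690
= 4.0862e+06


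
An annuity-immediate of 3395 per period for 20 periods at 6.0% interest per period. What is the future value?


FV = PMT * ((1+i)^n - 1) / i
= 3395 * ((1.06)^20 - 1) / 0.06
= 3395 * (3.207135 - 1) / 0.06
= 124887.0821


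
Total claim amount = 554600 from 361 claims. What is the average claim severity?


severity = total / number
= 554600 / 361
= 1536.2881


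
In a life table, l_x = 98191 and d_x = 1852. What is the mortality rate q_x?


q_x = d_x / l_x
= 1852 / 98191
= 0.0189


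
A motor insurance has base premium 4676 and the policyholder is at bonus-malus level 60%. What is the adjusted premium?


adjusted = base * BM_level / 100
= 4676 * 60 / 100
= 4676 * 0.6
= 2805.6


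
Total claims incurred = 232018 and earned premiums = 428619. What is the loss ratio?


Loss ratio = claims / premiums
= 232018 / 428619
= 0.5413


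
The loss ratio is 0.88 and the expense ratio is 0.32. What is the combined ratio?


Combined ratio = loss ratio + expense ratio
= 0.88 + 0.32
= 1.2


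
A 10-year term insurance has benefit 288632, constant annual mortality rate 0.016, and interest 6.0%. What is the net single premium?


NSP = benefit * sum_{k=0}^{n-1} k_p_x * q * v^(k+1)
With constant q=0.016, v=0.943396
Sum = 0.110481
NSP = 288632 * 0.110481
= 31888.2215


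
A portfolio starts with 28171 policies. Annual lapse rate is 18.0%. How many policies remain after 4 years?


remaining = initial * (1 - lapse)^years
= 28171 * (1 - 0.18)^4
= 28171 * 0.452122
= 12736.7221


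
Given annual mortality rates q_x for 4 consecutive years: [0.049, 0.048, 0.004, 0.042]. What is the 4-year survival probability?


p_k = 1 - q_k for each year
Survival = product of (1 - q_k)
= 0.951 * 0.952 * 0.996 * 0.958
= 0.8639


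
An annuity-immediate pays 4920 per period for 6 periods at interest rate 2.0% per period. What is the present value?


PV = PMT * (1 - (1+i)^(-n)) / i
= 4920 * (1 - (1+0.02)^(-6)) / 0.02
= 4920 * (1 - 0.887971) / 0.02
= 4920 * 5.601431
= 27559.04


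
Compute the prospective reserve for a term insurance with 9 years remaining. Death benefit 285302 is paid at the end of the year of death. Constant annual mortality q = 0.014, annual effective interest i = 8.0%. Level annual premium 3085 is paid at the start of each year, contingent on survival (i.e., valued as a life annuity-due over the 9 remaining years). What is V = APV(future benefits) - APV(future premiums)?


v = 1/(1+i) = 0.925926
APV(future benefits) per unit = sum_{k=0}^{8} k_p_x * q * v^(k+1) = 0.08331
APV(future benefits) = 285302 * 0.08331 = 23768.4425
Life annuity-due factor ä_{x:9} = sum_{k=0}^{8} k_p_x * v^k = 6.426753
APV(future premiums) = 3085 * 6.426753 = 19826.5339
V = 23768.4425 - 19826.5339
= 3941.9086


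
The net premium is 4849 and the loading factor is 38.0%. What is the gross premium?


Gross = net * (1 + loading)
= 4849 * (1 + 0.38)
= 4849 * 1.38
= 6691.62


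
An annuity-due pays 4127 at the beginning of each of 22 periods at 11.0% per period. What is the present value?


PV_due = PMT * (1-(1+i)^(-n))/i * (1+i)
PV_immediate = 33741.2752
PV_due = 33741.2752 * 1.11
= 37452.8154


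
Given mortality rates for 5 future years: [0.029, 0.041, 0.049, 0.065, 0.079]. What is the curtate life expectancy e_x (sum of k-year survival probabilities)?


e_x = sum_{k=1}^{n} k_p_x
k_p_x values:
  1_p_x = 0.971
  2_p_x = 0.931189
  3_p_x = 0.885561
  4_p_x = 0.827999
  5_p_x = 0.762587
e_x = 4.3783


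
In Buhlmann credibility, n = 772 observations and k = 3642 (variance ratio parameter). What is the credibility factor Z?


Z = n / (n + k)
= 772 / (772 + 3642)
= 772 / 4414
= 0.1749


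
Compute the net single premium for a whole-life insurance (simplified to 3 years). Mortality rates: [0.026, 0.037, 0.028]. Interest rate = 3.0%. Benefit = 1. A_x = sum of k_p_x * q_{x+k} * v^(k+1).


v = 0.970874
Year 0: k_p_x=1.0, q=0.026, term=0.025243
Year 1: k_p_x=0.974, q=0.037, term=0.033969
Year 2: k_p_x=0.937962, q=0.028, term=0.024034
A_x = 0.0832


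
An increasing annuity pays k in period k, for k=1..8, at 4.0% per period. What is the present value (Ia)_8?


(Ia)_n = sum_{k=1}^{n} k * v^k, v = 1/(1+i)
v = 0.961538
Sum computed term by term:
(Ia)_8 = 28.9133


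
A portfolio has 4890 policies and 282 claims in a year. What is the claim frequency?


frequency = claims / policies
= 282 / 4890
= 0.0577


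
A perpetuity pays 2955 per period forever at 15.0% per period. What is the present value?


PV = PMT / i
= 2955 / 0.15
= 19700.0


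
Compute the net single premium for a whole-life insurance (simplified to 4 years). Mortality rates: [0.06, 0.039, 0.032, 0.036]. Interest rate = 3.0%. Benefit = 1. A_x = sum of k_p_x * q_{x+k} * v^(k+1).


v = 0.970874
Year 0: k_p_x=1.0, q=0.06, term=0.058252
Year 1: k_p_x=0.94, q=0.039, term=0.034556
Year 2: k_p_x=0.90334, q=0.032, term=0.026454
Year 3: k_p_x=0.874433, q=0.036, term=0.027969
A_x = 0.1472


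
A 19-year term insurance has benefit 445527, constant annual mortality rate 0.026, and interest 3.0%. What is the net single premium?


NSP = benefit * sum_{k=0}^{n-1} k_p_x * q * v^(k+1)
With constant q=0.026, v=0.970874
Sum = 0.303777
NSP = 445527 * 0.303777
= 135340.9187


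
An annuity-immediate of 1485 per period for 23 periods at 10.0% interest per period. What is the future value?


FV = PMT * ((1+i)^n - 1) / i
= 1485 * ((1.1)^23 - 1) / 0.1
= 1485 * (8.954302 - 1) / 0.1
= 118121.3911


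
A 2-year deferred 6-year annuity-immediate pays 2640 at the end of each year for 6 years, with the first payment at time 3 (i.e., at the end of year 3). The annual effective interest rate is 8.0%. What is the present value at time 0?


PV at time 2 of the 6-year annuity-immediate:
a_n = 2640 * (1-(1+0.08)^(-6))/0.08 = 12204.4023
Discount back 2 years to time 0:
PV = 12204.4023 * (1+0.08)^(-2)
= 12204.4023 * 0.857339
= 10463.3079


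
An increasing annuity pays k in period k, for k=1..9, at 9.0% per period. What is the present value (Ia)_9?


(Ia)_n = sum_{k=1}^{n} k * v^k, v = 1/(1+i)
v = 0.917431
Sum computed term by term:
(Ia)_9 = 26.5663


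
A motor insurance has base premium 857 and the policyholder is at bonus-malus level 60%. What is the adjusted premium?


adjusted = base * BM_level / 100
= 857 * 60 / 100
= 857 * 0.6
= 514.2


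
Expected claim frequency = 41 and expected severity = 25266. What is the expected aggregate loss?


E[S] = E[N] * E[X]
= 41 * 25266
= 1.0359e+06


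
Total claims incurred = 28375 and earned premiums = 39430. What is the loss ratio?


Loss ratio = claims / premiums
= 28375 / 39430
= 0.7196


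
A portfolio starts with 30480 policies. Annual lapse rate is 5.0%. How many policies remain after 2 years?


remaining = initial * (1 - lapse)^years
= 30480 * (1 - 0.05)^2
= 30480 * 0.9025
= 27508.2


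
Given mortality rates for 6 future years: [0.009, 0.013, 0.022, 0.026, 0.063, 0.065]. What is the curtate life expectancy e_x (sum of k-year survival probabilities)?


e_x = sum_{k=1}^{n} k_p_x
k_p_x values:
  1_p_x = 0.991
  2_p_x = 0.978117
  3_p_x = 0.956598
  4_p_x = 0.931727
  5_p_x = 0.873028
  6_p_x = 0.816281
e_x = 5.5468


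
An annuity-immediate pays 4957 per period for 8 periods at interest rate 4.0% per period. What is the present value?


PV = PMT * (1 - (1+i)^(-n)) / i
= 4957 * (1 - (1+0.04)^(-8)) / 0.04
= 4957 * (1 - 0.73069) / 0.04
= 4957 * 6.732745
= 33374.2163


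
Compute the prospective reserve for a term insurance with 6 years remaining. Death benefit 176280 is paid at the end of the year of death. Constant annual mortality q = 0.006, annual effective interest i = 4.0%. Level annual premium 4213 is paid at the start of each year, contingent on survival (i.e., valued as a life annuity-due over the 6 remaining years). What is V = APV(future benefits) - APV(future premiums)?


v = 1/(1+i) = 0.961538
APV(future benefits) per unit = sum_{k=0}^{5} k_p_x * q * v^(k+1) = 0.031006
APV(future benefits) = 176280 * 0.031006 = 5465.7551
Life annuity-due factor ä_{x:6} = sum_{k=0}^{5} k_p_x * v^k = 5.374391
APV(future premiums) = 4213 * 5.374391 = 22642.3072
V = 5465.7551 - 22642.3072
= -17176.5521


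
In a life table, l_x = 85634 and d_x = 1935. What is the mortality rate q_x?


q_x = d_x / l_x
= 1935 / 85634
= 0.0226


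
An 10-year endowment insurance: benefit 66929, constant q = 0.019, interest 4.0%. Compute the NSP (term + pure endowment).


Term component = 9534.2886
Pure endowment = 10_p_x * v^10 * benefit = 0.825449 * 0.675564 * 66929 = 37322.5249
NSP = 46856.8135


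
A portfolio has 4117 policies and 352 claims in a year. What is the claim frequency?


frequency = claims / policies
= 352 / 4117
= 0.0855


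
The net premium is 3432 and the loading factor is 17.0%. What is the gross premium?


Gross = net * (1 + loading)
= 3432 * (1 + 0.17)
= 3432 * 1.17
= 4015.44


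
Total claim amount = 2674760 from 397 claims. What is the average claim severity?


severity = total / number
= 2674760 / 397
= 6737.4307


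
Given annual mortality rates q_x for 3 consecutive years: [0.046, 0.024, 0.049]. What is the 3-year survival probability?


p_k = 1 - q_k for each year
Survival = product of (1 - q_k)
= 0.954 * 0.976 * 0.951
= 0.8855


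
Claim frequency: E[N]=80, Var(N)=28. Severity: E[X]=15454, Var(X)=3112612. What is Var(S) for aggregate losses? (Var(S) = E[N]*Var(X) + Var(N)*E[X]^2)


Var(S) = E[N]*Var(X) + Var(N)*E[X]^2
= 80*3112612 + 28*15454^2
= 249008960 + 6687131248
= 6.9361e+09


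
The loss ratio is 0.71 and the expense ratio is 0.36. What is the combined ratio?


Combined ratio = loss ratio + expense ratio
= 0.71 + 0.36
= 1.07
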